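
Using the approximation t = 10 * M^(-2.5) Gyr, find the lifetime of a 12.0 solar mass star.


t = 10 * M^(-2.5) = 10 * 12.0^(-2.5) = 0.02

0.02 Gyr


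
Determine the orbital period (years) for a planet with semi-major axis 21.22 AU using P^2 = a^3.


P = a^(3/2) = 21.22^1.5 = 97.7503

97.7503 years


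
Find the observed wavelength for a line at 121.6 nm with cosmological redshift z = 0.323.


lam_obs = lam_emit * (1 + z) = 121.6 * (1 + 0.323) = 160.8768

160.8768 nm


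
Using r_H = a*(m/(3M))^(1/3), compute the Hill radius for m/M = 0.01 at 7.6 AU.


r_H = a * (m/3M)^(1/3) = 7.6 * (0.01/3)^(1/3) = 1.1353

1.1353 AU


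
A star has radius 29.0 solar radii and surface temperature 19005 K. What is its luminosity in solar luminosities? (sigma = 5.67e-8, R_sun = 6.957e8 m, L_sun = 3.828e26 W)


R = 29.0 * 6.957e8 m = 2.01753e+10 m. L = 4*pi*R^2*sigma*T^4 = 4*pi*(2.01753e+10)^2 * 5.67e-8 * 19005^4 = 3.783593069e+31 W. L/L_sun = 3.783593069e+31 / 3.828e26 = 98839.9443

98839.9443 L_sun


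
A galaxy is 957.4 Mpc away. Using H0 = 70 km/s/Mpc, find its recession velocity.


v = H0 * d = 70 * 957.4 = 67018.0

67018.0 km/s


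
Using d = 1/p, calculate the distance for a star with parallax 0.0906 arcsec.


d = 1/p = 1/0.0906 = 11.0375

11.0375 pc


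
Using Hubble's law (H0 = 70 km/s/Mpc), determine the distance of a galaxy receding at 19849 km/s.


d = v / H0 = 19849 / 70 = 283.5571

283.5571 Mpc


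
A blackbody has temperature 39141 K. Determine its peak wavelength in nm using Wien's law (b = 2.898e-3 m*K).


lam_max = b / T = 2.898e-3 / 39141 = 7.404e-08 m = 74.04 nm

74.04 nm


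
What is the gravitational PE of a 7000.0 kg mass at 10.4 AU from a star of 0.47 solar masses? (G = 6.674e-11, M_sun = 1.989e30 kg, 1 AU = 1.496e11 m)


M = 0.47 * 1.989e30 kg = 9.3483e+29 kg; r = 10.4 AU * 1.496e11 m/AU = 1.55584e+12 m. U = -GM*m/r = -(6.674e-11 * 9.3483e+29 * 7000.0) / 1.55584e+12 = -2.807e+11

-2.807e+11 J


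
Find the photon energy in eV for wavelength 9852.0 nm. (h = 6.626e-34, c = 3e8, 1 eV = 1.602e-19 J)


E = hc/lambda = 6.626e-34 * 3e8 / 9.852e-06 = 2.018e-20 J = 0.1259 eV

0.1259 eV


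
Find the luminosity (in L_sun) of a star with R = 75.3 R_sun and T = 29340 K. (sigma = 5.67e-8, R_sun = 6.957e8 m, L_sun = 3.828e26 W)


R = 75.3 * 6.957e8 m = 5.238621e+10 m. L = 4*pi*R^2*sigma*T^4 = 4*pi*(5.238621e+10)^2 * 5.67e-8 * 29340^4 = 1.448996445e+33 W. L/L_sun = 1.448996445e+33 / 3.828e26 = 3.785e+06

3.785e+06 L_sun


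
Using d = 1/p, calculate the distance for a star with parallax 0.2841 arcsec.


d = 1/p = 1/0.2841 = 3.5199

3.5199 pc


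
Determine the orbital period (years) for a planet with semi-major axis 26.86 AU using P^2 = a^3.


P = a^(3/2) = 26.86^1.5 = 139.2063

139.2063 years


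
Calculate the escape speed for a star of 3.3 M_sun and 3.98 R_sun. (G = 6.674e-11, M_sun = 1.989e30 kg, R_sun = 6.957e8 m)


M = 3.3 * 1.989e30 kg = 6.5637e+30 kg; R = 3.98 * 6.957e8 m = 2.768886e+09 m. v_esc = sqrt(2GM/R) = sqrt(2 * 6.674e-11 * 6.5637e+30 / 2.768886e+09) = 562509.5794

562509.5794 m/s


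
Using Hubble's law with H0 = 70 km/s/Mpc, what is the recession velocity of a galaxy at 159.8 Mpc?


v = H0 * d = 70 * 159.8 = 11186.0

11186.0 km/s


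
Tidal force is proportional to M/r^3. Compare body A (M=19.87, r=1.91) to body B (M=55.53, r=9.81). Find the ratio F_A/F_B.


Ratio = (M1/r1^3) / (M2/r2^3) = (19.87/1.91^3) / (55.53/9.81^3) = 48.4816

48.4816


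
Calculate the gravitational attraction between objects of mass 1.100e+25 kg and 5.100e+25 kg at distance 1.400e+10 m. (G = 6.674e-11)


F = G*m1*m2/r^2 = 6.674e-11 * 1.100e+25 * 5.100e+25 / (1.400e+10)^2 = 6.674e-11 * 5.610e+50 / 1.960e+20 = 1.910e+20

1.910e+20 N


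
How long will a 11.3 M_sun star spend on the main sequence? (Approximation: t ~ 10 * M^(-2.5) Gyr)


t = 10 * M^(-2.5) = 10 * 11.3^(-2.5) = 0.0233

0.0233 Gyr


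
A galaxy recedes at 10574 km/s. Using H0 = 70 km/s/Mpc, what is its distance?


d = v / H0 = 10574 / 70 = 151.0571

151.0571 Mpc


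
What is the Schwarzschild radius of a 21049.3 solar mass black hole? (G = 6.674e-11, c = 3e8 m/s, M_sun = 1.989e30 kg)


M = 21049.3 * 1.989e30 kg = 4.18670577e+34 kg. rs = 2GM/c^2 = 2 * 6.674e-11 * 4.18670577e+34 / (3e8)^2 = 6.209e+07

6.209e+07 m


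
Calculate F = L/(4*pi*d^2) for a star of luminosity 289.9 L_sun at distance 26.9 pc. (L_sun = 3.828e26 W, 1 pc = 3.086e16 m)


F = L / (4*pi*d^2) = 1.110e+29 / (4*pi*(8.301e+17)^2) = 1.281e-08

1.281e-08 W/m^2


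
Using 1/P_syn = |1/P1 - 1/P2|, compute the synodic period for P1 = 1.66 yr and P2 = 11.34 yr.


1/P_syn = |1/P1 - 1/P2| = |1/1.66 - 1/11.34| => P_syn = 1.9447

1.9447 years


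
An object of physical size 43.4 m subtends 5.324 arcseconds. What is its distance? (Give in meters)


D = size / theta_rad, theta_rad = 5.324 * pi/(180*3600) = 2.581e-05, D = 1.681e+06

1.681e+06 m


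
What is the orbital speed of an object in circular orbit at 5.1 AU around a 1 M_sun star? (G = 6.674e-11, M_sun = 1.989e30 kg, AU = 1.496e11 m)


v = sqrt(GM/r) = sqrt(6.674e-11 * 1.989e+30 / 7.630e+11) = 13190.4499

13190.4499 m/s


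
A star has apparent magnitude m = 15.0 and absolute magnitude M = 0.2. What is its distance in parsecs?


d = 10^((m - M + 5)/5) = 10^((15.0 - 0.2 + 5)/5) = 9120.1084

9120.1084 pc


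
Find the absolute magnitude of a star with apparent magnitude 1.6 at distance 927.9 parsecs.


M = m - 5*log10(d) + 5 = 1.6 - 5*log10(927.9) + 5 = -8.2375

-8.2375


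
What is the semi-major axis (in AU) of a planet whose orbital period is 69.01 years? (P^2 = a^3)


a = P^(2/3) = 69.01^(2/3) = 16.8245

16.8245 AU


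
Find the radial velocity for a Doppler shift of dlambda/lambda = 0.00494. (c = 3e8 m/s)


v = (dlambda/lambda) * c = 0.00494 * 3e8 = 1.482e+06

1.482e+06 m/s


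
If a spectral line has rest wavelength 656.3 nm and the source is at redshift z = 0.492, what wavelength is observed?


lam_obs = lam_emit * (1 + z) = 656.3 * (1 + 0.492) = 979.1996

979.1996 nm


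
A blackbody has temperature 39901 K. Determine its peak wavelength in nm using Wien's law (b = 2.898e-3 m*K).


lam_max = b / T = 2.898e-3 / 39901 = 7.263e-08 m = 72.6298 nm

72.6298 nm


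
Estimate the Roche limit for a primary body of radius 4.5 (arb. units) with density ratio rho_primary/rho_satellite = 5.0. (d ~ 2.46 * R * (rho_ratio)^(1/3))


d_Roche = 2.46 * 4.5 * 5.0^(1/3) = 18.9294

18.9294


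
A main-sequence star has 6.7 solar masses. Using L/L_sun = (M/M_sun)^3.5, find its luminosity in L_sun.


L/L_sun = (M/M_sun)^3.5 = 6.7^3.5 = 778.5057

778.5057 L_sun


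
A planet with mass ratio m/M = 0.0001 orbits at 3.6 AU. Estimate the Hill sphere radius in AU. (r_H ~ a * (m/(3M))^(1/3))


r_H = a * (m/3M)^(1/3) = 3.6 * (0.0001/3)^(1/3) = 0.1159

0.1159 AU


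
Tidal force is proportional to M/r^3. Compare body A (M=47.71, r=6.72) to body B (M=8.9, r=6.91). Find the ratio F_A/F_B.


Ratio = (M1/r1^3) / (M2/r2^3) = (47.71/6.72^3) / (8.9/6.91^3) = 5.8284

5.8284


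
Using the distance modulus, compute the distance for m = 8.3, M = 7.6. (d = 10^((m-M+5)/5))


d = 10^((m - M + 5)/5) = 10^((8.3 - 7.6 + 5)/5) = 13.8038

13.8038 pc


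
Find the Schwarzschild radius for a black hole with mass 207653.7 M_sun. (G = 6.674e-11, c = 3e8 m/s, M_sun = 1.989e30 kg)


M = 207653.7 * 1.989e30 kg = 4.130232093e+35 kg. rs = 2GM/c^2 = 2 * 6.674e-11 * 4.130232093e+35 / (3e8)^2 = 6.126e+08

6.126e+08 m


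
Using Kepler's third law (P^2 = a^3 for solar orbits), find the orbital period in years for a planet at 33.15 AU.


P = a^(3/2) = 33.15^1.5 = 190.8646

190.8646 years


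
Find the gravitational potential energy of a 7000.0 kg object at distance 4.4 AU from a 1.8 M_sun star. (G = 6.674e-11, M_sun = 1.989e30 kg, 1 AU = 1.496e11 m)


M = 1.8 * 1.989e30 kg = 3.5802e+30 kg; r = 4.4 AU * 1.496e11 m/AU = 6.5824e+11 m. U = -GM*m/r = -(6.674e-11 * 3.5802e+30 * 7000.0) / 6.5824e+11 = -2.541e+12

-2.541e+12 J


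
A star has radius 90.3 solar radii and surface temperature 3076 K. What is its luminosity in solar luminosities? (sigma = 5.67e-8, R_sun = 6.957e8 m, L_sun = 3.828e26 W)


R = 90.3 * 6.957e8 m = 6.282171e+10 m. L = 4*pi*R^2*sigma*T^4 = 4*pi*(6.282171e+10)^2 * 5.67e-8 * 3076^4 = 2.517432037e+29 W. L/L_sun = 2.517432037e+29 / 3.828e26 = 657.6364

657.6364 L_sun


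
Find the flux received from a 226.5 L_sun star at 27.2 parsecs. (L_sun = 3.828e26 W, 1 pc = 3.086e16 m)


F = L / (4*pi*d^2) = 8.670e+28 / (4*pi*(8.394e+17)^2) = 9.793e-09

9.793e-09 W/m^2


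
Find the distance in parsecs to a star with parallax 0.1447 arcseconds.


d = 1/p = 1/0.1447 = 6.9109

6.9109 pc


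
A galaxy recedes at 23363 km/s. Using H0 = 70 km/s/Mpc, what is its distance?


d = v / H0 = 23363 / 70 = 333.7571

333.7571 Mpc


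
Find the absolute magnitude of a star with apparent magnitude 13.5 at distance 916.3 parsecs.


M = m - 5*log10(d) + 5 = 13.5 - 5*log10(916.3) + 5 = 3.6898

3.6898


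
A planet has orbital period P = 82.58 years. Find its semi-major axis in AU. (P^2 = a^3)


a = P^(2/3) = 82.58^(2/3) = 18.9634

18.9634 AU


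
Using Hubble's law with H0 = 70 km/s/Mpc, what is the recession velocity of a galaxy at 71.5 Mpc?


v = H0 * d = 70 * 71.5 = 5005.0

5005.0 km/s


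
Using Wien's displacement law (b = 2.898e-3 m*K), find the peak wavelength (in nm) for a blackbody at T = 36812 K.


lam_max = b / T = 2.898e-3 / 36812 = 7.872e-08 m = 78.7243 nm

78.7243 nm


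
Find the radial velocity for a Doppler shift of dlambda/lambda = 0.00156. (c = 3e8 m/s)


v = (dlambda/lambda) * c = 0.00156 * 3e8 = 468000.0

468000.0 m/s


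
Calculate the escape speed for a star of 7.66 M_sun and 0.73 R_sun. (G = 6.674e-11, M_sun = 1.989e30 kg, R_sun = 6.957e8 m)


M = 7.66 * 1.989e30 kg = 1.523574e+31 kg; R = 0.73 * 6.957e8 m = 5.07861e+08 m. v_esc = sqrt(2GM/R) = sqrt(2 * 6.674e-11 * 1.523574e+31 / 5.07861e+08) = 2.001e+06

2.001e+06 m/s


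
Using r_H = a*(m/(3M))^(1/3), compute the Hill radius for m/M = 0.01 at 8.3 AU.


r_H = a * (m/3M)^(1/3) = 8.3 * (0.01/3)^(1/3) = 1.2399

1.2399 AU


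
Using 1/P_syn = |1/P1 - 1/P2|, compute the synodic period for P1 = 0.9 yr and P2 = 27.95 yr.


1/P_syn = |1/P1 - 1/P2| = |1/0.9 - 1/27.95| => P_syn = 0.9299

0.9299 years


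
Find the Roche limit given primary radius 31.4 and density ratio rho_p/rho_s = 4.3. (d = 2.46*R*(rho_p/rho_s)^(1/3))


d_Roche = 2.46 * 31.4 * 4.3^(1/3) = 125.609

125.609


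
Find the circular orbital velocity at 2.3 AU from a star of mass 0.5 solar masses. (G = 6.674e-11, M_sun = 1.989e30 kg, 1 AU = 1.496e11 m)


v = sqrt(GM/r) = sqrt(6.674e-11 * 9.945e+29 / 3.441e+11) = 13888.8338

13888.8338 m/s


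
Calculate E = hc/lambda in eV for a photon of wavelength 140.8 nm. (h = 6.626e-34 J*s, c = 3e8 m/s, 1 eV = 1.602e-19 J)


E = hc/lambda = 6.626e-34 * 3e8 / 1.408e-07 = 1.412e-18 J = 8.8127 eV

8.8127 eV


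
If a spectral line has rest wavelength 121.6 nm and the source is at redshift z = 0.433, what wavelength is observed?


lam_obs = lam_emit * (1 + z) = 121.6 * (1 + 0.433) = 174.2528

174.2528 nm


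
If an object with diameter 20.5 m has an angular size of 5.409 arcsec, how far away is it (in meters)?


D = size / theta_rad, theta_rad = 5.409 * pi/(180*3600) = 2.622e-05, D = 781739.421

781739.421 m


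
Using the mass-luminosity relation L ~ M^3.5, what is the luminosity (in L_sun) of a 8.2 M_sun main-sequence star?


L/L_sun = (M/M_sun)^3.5 = 8.2^3.5 = 1578.8777

1578.8777 L_sun


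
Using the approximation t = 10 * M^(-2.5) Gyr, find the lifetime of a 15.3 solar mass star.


t = 10 * M^(-2.5) = 10 * 15.3^(-2.5) = 0.0109

0.0109 Gyr


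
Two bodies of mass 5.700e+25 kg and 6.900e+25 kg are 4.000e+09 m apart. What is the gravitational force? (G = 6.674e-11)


F = G*m1*m2/r^2 = 6.674e-11 * 5.700e+25 * 6.900e+25 / (4.000e+09)^2 = 6.674e-11 * 3.933e+51 / 1.600e+19 = 1.641e+22

1.641e+22 N


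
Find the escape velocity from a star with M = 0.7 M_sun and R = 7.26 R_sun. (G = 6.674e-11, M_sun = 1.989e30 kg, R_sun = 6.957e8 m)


M = 0.7 * 1.989e30 kg = 1.3923e+30 kg; R = 7.26 * 6.957e8 m = 5.050782e+09 m. v_esc = sqrt(2GM/R) = sqrt(2 * 6.674e-11 * 1.3923e+30 / 5.050782e+09) = 191820.5794

191820.5794 m/s


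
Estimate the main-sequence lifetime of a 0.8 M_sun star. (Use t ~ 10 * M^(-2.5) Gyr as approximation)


t = 10 * M^(-2.5) = 10 * 0.8^(-2.5) = 17.4693

17.4693 Gyr


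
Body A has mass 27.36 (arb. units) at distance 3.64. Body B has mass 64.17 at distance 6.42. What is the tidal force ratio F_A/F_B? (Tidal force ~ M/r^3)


Ratio = (M1/r1^3) / (M2/r2^3) = (27.36/3.64^3) / (64.17/6.42^3) = 2.3393

2.3393


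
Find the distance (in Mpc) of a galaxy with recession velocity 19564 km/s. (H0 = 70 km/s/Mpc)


d = v / H0 = 19564 / 70 = 279.4857

279.4857 Mpc


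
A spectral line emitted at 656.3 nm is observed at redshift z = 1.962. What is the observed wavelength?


lam_obs = lam_emit * (1 + z) = 656.3 * (1 + 1.962) = 1943.9606

1943.9606 nm


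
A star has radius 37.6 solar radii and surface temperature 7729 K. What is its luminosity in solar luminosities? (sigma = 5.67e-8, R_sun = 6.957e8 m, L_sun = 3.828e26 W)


R = 37.6 * 6.957e8 m = 2.615832e+10 m. L = 4*pi*R^2*sigma*T^4 = 4*pi*(2.615832e+10)^2 * 5.67e-8 * 7729^4 = 1.739826128e+30 W. L/L_sun = 1.739826128e+30 / 3.828e26 = 4545.0003

4545.0003 L_sun


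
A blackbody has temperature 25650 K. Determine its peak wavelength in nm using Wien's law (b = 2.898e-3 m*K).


lam_max = b / T = 2.898e-3 / 25650 = 1.130e-07 m = 112.9825 nm

112.9825 nm


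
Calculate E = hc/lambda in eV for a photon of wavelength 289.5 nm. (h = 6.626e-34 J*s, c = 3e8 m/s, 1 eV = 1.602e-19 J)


E = hc/lambda = 6.626e-34 * 3e8 / 2.895e-07 = 6.866e-19 J = 4.2861 eV

4.2861 eV


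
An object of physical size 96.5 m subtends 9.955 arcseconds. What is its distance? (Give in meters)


D = size / theta_rad, theta_rad = 9.955 * pi/(180*3600) = 4.826e-05, D = 1.999e+06

1.999e+06 m


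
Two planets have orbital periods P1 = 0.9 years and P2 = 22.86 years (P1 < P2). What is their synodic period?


1/P_syn = |1/P1 - 1/P2| = |1/0.9 - 1/22.86| => P_syn = 0.9369

0.9369 years


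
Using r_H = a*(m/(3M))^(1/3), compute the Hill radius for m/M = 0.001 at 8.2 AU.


r_H = a * (m/3M)^(1/3) = 8.2 * (0.001/3)^(1/3) = 0.5686

0.5686 AU


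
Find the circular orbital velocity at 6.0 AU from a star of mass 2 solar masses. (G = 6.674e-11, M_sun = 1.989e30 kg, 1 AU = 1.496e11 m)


v = sqrt(GM/r) = sqrt(6.674e-11 * 3.978e+30 / 8.976e+11) = 17198.2425

17198.2425 m/s


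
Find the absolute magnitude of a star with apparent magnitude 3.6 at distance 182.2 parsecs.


M = m - 5*log10(d) + 5 = 3.6 - 5*log10(182.2) + 5 = -2.7027

-2.7027


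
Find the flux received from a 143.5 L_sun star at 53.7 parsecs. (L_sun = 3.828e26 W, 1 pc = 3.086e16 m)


F = L / (4*pi*d^2) = 5.493e+28 / (4*pi*(1.657e+18)^2) = 1.592e-09

1.592e-09 W/m^2


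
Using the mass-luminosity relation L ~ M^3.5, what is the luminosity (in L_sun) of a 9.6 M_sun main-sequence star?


L/L_sun = (M/M_sun)^3.5 = 9.6^3.5 = 2741.2542

2741.2542 L_sun


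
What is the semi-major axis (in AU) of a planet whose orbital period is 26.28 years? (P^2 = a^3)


a = P^(2/3) = 26.28^(2/3) = 8.8393

8.8393 AU


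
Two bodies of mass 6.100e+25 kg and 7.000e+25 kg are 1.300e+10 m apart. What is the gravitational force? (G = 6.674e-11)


F = G*m1*m2/r^2 = 6.674e-11 * 6.100e+25 * 7.000e+25 / (1.300e+10)^2 = 6.674e-11 * 4.270e+51 / 1.690e+20 = 1.686e+21

1.686e+21 N


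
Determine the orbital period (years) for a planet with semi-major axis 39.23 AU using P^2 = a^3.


P = a^(3/2) = 39.23^1.5 = 245.7126

245.7126 years


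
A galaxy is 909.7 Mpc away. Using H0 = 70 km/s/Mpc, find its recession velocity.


v = H0 * d = 70 * 909.7 = 63679.0

63679.0 km/s


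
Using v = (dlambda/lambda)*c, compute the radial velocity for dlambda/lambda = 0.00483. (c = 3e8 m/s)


v = (dlambda/lambda) * c = 0.00483 * 3e8 = 1.449e+06

1.449e+06 m/s


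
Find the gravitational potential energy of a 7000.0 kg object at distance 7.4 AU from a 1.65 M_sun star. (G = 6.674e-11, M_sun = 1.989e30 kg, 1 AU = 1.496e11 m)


M = 1.65 * 1.989e30 kg = 3.28185e+30 kg; r = 7.4 AU * 1.496e11 m/AU = 1.10704e+12 m. U = -GM*m/r = -(6.674e-11 * 3.28185e+30 * 7000.0) / 1.10704e+12 = -1.385e+12

-1.385e+12 J


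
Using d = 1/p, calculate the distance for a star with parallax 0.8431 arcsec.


d = 1/p = 1/0.8431 = 1.1861

1.1861 pc


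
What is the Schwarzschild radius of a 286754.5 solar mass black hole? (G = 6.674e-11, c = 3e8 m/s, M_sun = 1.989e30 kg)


M = 286754.5 * 1.989e30 kg = 5.703547005e+35 kg. rs = 2GM/c^2 = 2 * 6.674e-11 * 5.703547005e+35 / (3e8)^2 = 8.459e+08

8.459e+08 m


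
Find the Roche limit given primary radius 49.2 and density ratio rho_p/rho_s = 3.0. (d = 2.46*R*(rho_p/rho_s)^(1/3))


d_Roche = 2.46 * 49.2 * 3.0^(1/3) = 174.5583

174.5583


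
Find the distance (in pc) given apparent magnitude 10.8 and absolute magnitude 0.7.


d = 10^((m - M + 5)/5) = 10^((10.8 - 0.7 + 5)/5) = 1047.1285

1047.1285 pc


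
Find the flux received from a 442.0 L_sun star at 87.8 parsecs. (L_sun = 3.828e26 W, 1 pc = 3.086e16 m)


F = L / (4*pi*d^2) = 1.692e+29 / (4*pi*(2.710e+18)^2) = 1.834e-09

1.834e-09 W/m^2


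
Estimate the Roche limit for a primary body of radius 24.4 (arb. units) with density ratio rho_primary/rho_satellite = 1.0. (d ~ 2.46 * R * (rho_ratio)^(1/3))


d_Roche = 2.46 * 24.4 * 1.0^(1/3) = 60.024

60.024


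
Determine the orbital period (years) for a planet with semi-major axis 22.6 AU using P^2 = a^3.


P = a^(3/2) = 22.6^1.5 = 107.4392

107.4392 years


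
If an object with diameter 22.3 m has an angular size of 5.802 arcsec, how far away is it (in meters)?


D = size / theta_rad, theta_rad = 5.802 * pi/(180*3600) = 2.813e-05, D = 792779.245

792779.245 m


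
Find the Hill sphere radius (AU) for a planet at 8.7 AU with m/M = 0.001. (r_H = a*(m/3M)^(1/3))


r_H = a * (m/3M)^(1/3) = 8.7 * (0.001/3)^(1/3) = 0.6032

0.6032 AU


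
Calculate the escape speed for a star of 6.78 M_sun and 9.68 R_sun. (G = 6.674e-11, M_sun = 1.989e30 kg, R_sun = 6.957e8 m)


M = 6.78 * 1.989e30 kg = 1.348542e+31 kg; R = 9.68 * 6.957e8 m = 6.734376e+09 m. v_esc = sqrt(2GM/R) = sqrt(2 * 6.674e-11 * 1.348542e+31 / 6.734376e+09) = 517001.3262

517001.3262 m/s


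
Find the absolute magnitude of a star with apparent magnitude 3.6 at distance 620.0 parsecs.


M = m - 5*log10(d) + 5 = 3.6 - 5*log10(620.0) + 5 = -5.362

-5.362


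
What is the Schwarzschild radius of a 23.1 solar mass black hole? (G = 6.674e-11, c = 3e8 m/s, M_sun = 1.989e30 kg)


M = 23.1 * 1.989e30 kg = 4.59459e+31 kg. rs = 2GM/c^2 = 2 * 6.674e-11 * 4.59459e+31 / (3e8)^2 = 68142.8748

68142.8748 m


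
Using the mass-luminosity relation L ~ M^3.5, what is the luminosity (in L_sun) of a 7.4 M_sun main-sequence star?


L/L_sun = (M/M_sun)^3.5 = 7.4^3.5 = 1102.3285

1102.3285 L_sun


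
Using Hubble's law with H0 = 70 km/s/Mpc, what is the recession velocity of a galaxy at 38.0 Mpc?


v = H0 * d = 70 * 38.0 = 2660.0

2660.0 km/s


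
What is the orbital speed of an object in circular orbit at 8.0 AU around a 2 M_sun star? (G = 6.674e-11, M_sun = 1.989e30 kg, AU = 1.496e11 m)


v = sqrt(GM/r) = sqrt(6.674e-11 * 3.978e+30 / 1.197e+12) = 14894.1149

14894.1149 m/s


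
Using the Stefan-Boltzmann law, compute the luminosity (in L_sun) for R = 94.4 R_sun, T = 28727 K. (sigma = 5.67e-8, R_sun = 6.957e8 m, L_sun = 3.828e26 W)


R = 94.4 * 6.957e8 m = 6.567408e+10 m. L = 4*pi*R^2*sigma*T^4 = 4*pi*(6.567408e+10)^2 * 5.67e-8 * 28727^4 = 2.092868858e+33 W. L/L_sun = 2.092868858e+33 / 3.828e26 = 5.467e+06

5.467e+06 L_sun


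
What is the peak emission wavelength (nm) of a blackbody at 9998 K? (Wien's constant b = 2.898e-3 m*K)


lam_max = b / T = 2.898e-3 / 9998 = 2.899e-07 m = 289.858 nm

289.858 nm


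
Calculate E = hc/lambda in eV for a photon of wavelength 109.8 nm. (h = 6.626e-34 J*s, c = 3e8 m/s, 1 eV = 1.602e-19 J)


E = hc/lambda = 6.626e-34 * 3e8 / 1.098e-07 = 1.810e-18 J = 11.3008 eV

11.3008 eV


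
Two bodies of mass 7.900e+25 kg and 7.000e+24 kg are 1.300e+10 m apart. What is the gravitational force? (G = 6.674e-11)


F = G*m1*m2/r^2 = 6.674e-11 * 7.900e+25 * 7.000e+24 / (1.300e+10)^2 = 6.674e-11 * 5.530e+50 / 1.690e+20 = 2.184e+20

2.184e+20 N


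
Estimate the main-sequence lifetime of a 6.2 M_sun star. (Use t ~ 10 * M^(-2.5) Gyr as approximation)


t = 10 * M^(-2.5) = 10 * 6.2^(-2.5) = 0.1045

0.1045 Gyr


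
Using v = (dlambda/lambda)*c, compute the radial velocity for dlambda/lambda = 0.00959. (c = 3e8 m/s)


v = (dlambda/lambda) * c = 0.00959 * 3e8 = 2.877e+06

2.877e+06 m/s


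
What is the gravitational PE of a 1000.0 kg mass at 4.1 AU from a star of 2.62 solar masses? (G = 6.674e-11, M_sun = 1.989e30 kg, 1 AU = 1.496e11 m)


M = 2.62 * 1.989e30 kg = 5.21118e+30 kg; r = 4.1 AU * 1.496e11 m/AU = 6.1336e+11 m. U = -GM*m/r = -(6.674e-11 * 5.21118e+30 * 1000.0) / 6.1336e+11 = -5.670e+11

-5.670e+11 J


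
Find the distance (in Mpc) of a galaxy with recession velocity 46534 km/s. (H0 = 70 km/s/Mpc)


d = v / H0 = 46534 / 70 = 664.7714

664.7714 Mpc


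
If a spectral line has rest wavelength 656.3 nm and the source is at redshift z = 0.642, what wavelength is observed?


lam_obs = lam_emit * (1 + z) = 656.3 * (1 + 0.642) = 1077.6446

1077.6446 nm


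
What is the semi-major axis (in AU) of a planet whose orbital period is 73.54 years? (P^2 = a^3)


a = P^(2/3) = 73.54^(2/3) = 17.5529

17.5529 AU


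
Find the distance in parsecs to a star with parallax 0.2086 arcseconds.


d = 1/p = 1/0.2086 = 4.7939

4.7939 pc


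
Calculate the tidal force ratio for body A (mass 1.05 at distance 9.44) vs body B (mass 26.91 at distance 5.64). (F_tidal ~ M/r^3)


Ratio = (M1/r1^3) / (M2/r2^3) = (1.05/9.44^3) / (26.91/5.64^3) = 0.0083

0.0083


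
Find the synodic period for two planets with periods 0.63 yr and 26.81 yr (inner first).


1/P_syn = |1/P1 - 1/P2| = |1/0.63 - 1/26.81| => P_syn = 0.6452

0.6452 years


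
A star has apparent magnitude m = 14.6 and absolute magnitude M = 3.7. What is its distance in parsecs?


d = 10^((m - M + 5)/5) = 10^((14.6 - 3.7 + 5)/5) = 1513.5612

1513.5612 pc


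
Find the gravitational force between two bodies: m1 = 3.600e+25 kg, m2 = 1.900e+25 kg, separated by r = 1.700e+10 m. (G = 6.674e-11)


F = G*m1*m2/r^2 = 6.674e-11 * 3.600e+25 * 1.900e+25 / (1.700e+10)^2 = 6.674e-11 * 6.840e+50 / 2.890e+20 = 1.580e+20

1.580e+20 N


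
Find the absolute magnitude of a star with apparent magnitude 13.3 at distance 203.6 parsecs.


M = m - 5*log10(d) + 5 = 13.3 - 5*log10(203.6) + 5 = 6.7561

6.7561


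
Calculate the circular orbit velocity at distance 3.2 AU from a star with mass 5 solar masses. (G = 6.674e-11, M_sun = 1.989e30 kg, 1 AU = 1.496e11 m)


v = sqrt(GM/r) = sqrt(6.674e-11 * 9.945e+30 / 4.787e+11) = 37235.2873

37235.2873 m/s


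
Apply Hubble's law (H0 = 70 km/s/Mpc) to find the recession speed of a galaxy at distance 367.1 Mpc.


v = H0 * d = 70 * 367.1 = 25697.0

25697.0 km/s


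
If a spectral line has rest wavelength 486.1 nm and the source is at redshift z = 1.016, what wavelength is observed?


lam_obs = lam_emit * (1 + z) = 486.1 * (1 + 1.016) = 979.9776

979.9776 nm


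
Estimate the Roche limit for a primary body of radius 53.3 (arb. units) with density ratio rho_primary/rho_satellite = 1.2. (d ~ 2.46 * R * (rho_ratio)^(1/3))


d_Roche = 2.46 * 53.3 * 1.2^(1/3) = 139.3337

139.3337


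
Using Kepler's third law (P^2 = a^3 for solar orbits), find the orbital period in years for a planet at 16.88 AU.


P = a^(3/2) = 16.88^1.5 = 69.3519

69.3519 years


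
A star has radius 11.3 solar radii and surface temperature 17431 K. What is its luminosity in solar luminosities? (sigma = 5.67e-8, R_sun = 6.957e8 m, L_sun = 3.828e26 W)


R = 11.3 * 6.957e8 m = 7.86141e+09 m. L = 4*pi*R^2*sigma*T^4 = 4*pi*(7.86141e+09)^2 * 5.67e-8 * 17431^4 = 4.065210402e+30 W. L/L_sun = 4.065210402e+30 / 3.828e26 = 10619.6719

10619.6719 L_sun


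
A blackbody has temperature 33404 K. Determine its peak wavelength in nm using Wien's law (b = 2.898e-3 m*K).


lam_max = b / T = 2.898e-3 / 33404 = 8.676e-08 m = 86.7561 nm

86.7561 nm


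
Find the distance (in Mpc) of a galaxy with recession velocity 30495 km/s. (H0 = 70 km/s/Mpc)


d = v / H0 = 30495 / 70 = 435.6429

435.6429 Mpc


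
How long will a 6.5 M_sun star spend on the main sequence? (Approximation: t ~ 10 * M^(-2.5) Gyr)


t = 10 * M^(-2.5) = 10 * 6.5^(-2.5) = 0.0928

0.0928 Gyr


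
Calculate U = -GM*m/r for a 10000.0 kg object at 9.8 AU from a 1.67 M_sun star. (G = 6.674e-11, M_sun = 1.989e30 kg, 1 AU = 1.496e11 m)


M = 1.67 * 1.989e30 kg = 3.32163e+30 kg; r = 9.8 AU * 1.496e11 m/AU = 1.46608e+12 m. U = -GM*m/r = -(6.674e-11 * 3.32163e+30 * 10000.0) / 1.46608e+12 = -1.512e+12

-1.512e+12 J


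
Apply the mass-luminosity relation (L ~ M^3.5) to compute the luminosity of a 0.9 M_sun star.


L/L_sun = (M/M_sun)^3.5 = 0.9^3.5 = 0.6916

0.6916 L_sun


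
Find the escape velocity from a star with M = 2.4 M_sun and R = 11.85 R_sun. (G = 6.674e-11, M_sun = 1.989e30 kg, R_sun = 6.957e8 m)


M = 2.4 * 1.989e30 kg = 4.7736e+30 kg; R = 11.85 * 6.957e8 m = 8.244045e+09 m. v_esc = sqrt(2GM/R) = sqrt(2 * 6.674e-11 * 4.7736e+30 / 8.244045e+09) = 278010.3308

278010.3308 m/s


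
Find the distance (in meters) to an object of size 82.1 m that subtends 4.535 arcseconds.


D = size / theta_rad, theta_rad = 4.535 * pi/(180*3600) = 2.199e-05, D = 3.734e+06

3.734e+06 m


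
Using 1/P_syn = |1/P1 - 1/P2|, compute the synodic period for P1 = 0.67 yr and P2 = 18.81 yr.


1/P_syn = |1/P1 - 1/P2| = |1/0.67 - 1/18.81| => P_syn = 0.6947

0.6947 years


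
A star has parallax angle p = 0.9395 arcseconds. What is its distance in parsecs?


d = 1/p = 1/0.9395 = 1.0644

1.0644 pc


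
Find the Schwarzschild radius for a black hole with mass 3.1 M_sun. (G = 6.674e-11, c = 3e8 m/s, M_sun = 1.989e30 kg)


M = 3.1 * 1.989e30 kg = 6.1659e+30 kg. rs = 2GM/c^2 = 2 * 6.674e-11 * 6.1659e+30 / (3e8)^2 = 9144.7148

9144.7148 m


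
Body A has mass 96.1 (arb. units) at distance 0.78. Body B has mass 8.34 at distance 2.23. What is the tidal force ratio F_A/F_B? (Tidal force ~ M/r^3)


Ratio = (M1/r1^3) / (M2/r2^3) = (96.1/0.78^3) / (8.34/2.23^3) = 269.2701

269.2701


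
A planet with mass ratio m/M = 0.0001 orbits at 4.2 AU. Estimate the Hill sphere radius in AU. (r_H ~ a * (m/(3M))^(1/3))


r_H = a * (m/3M)^(1/3) = 4.2 * (0.0001/3)^(1/3) = 0.1352

0.1352 AU


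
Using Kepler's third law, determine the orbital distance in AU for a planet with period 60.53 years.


a = P^(2/3) = 60.53^(2/3) = 15.4163

15.4163 AU


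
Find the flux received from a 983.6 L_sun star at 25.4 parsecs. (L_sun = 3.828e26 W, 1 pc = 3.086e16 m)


F = L / (4*pi*d^2) = 3.765e+29 / (4*pi*(7.838e+17)^2) = 4.877e-08

4.877e-08 W/m^2


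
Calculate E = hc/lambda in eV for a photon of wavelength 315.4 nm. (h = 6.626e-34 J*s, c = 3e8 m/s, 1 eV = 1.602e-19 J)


E = hc/lambda = 6.626e-34 * 3e8 / 3.154e-07 = 6.302e-19 J = 3.9341 eV

3.9341 eV


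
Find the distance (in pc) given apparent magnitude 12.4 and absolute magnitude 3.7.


d = 10^((m - M + 5)/5) = 10^((12.4 - 3.7 + 5)/5) = 549.5409

549.5409 pc


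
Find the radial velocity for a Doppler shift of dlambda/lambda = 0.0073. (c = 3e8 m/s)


v = (dlambda/lambda) * c = 0.0073 * 3e8 = 2.190e+06

2.190e+06 m/s


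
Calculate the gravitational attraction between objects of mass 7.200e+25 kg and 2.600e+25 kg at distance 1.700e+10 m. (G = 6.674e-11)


F = G*m1*m2/r^2 = 6.674e-11 * 7.200e+25 * 2.600e+25 / (1.700e+10)^2 = 6.674e-11 * 1.872e+51 / 2.890e+20 = 4.323e+20

4.323e+20 N


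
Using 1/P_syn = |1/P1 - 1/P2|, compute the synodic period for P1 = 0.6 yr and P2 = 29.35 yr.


1/P_syn = |1/P1 - 1/P2| = |1/0.6 - 1/29.35| => P_syn = 0.6125

0.6125 years


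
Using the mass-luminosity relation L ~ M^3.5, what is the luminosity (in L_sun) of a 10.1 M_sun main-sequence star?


L/L_sun = (M/M_sun)^3.5 = 10.1^3.5 = 3274.3478

3274.3478 L_sun


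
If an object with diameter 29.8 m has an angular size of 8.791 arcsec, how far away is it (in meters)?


D = size / theta_rad, theta_rad = 8.791 * pi/(180*3600) = 4.262e-05, D = 699202.733

699202.733 m


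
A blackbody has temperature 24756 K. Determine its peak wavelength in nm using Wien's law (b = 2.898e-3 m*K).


lam_max = b / T = 2.898e-3 / 24756 = 1.171e-07 m = 117.0625 nm

117.0625 nm


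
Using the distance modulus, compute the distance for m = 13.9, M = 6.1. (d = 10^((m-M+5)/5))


d = 10^((m - M + 5)/5) = 10^((13.9 - 6.1 + 5)/5) = 363.0781

363.0781 pc


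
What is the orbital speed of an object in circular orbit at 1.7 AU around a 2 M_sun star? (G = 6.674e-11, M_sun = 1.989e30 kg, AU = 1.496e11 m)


v = sqrt(GM/r) = sqrt(6.674e-11 * 3.978e+30 / 2.543e+11) = 32309.8717

32309.8717 m/s


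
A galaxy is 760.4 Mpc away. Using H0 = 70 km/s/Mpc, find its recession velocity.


v = H0 * d = 70 * 760.4 = 53228.0

53228.0 km/s


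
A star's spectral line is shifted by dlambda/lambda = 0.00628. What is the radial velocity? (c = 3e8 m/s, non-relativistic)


v = (dlambda/lambda) * c = 0.00628 * 3e8 = 1.884e+06

1.884e+06 m/s


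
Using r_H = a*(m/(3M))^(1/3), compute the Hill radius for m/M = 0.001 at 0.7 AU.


r_H = a * (m/3M)^(1/3) = 0.7 * (0.001/3)^(1/3) = 0.0485

0.0485 AU


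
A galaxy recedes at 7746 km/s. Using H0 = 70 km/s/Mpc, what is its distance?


d = v / H0 = 7746 / 70 = 110.6571

110.6571 Mpc


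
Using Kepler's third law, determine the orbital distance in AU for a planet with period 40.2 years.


a = P^(2/3) = 40.2^(2/3) = 11.735

11.735 AU


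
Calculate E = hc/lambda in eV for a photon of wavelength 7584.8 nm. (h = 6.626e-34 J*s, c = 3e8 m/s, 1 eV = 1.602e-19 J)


E = hc/lambda = 6.626e-34 * 3e8 / 7.585e-06 = 2.621e-20 J = 0.1636 eV

0.1636 eV


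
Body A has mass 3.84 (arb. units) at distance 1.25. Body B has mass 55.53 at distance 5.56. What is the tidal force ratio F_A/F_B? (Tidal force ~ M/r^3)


Ratio = (M1/r1^3) / (M2/r2^3) = (3.84/1.25^3) / (55.53/5.56^3) = 6.0855

6.0855


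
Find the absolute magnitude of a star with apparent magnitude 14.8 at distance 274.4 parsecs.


M = m - 5*log10(d) + 5 = 14.8 - 5*log10(274.4) + 5 = 7.6081

7.6081


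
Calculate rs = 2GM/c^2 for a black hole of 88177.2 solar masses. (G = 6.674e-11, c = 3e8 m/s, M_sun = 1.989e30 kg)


M = 88177.2 * 1.989e30 kg = 1.753844508e+35 kg. rs = 2GM/c^2 = 2 * 6.674e-11 * 1.753844508e+35 / (3e8)^2 = 2.601e+08

2.601e+08 m


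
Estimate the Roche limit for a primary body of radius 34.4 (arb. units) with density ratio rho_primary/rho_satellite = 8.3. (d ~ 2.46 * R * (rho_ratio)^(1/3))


d_Roche = 2.46 * 34.4 * 8.3^(1/3) = 171.3377

171.3377


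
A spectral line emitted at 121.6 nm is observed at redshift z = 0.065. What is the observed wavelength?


lam_obs = lam_emit * (1 + z) = 121.6 * (1 + 0.065) = 129.504

129.504 nm


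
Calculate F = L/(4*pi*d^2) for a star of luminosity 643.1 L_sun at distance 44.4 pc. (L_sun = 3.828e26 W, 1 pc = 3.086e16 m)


F = L / (4*pi*d^2) = 2.462e+29 / (4*pi*(1.370e+18)^2) = 1.043e-08

1.043e-08 W/m^2


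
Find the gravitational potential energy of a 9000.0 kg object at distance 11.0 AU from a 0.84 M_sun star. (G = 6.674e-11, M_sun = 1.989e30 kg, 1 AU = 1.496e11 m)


M = 0.84 * 1.989e30 kg = 1.67076e+30 kg; r = 11.0 AU * 1.496e11 m/AU = 1.6456e+12 m. U = -GM*m/r = -(6.674e-11 * 1.67076e+30 * 9000.0) / 1.6456e+12 = -6.098e+11

-6.098e+11 J


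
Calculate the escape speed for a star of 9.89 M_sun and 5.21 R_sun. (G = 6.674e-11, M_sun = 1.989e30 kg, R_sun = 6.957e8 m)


M = 9.89 * 1.989e30 kg = 1.967121e+31 kg; R = 5.21 * 6.957e8 m = 3.624597e+09 m. v_esc = sqrt(2GM/R) = sqrt(2 * 6.674e-11 * 1.967121e+31 / 3.624597e+09) = 851125.8346

851125.8346 m/s


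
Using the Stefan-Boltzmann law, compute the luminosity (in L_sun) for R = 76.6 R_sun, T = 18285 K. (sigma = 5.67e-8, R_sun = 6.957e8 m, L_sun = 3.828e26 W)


R = 76.6 * 6.957e8 m = 5.329062e+10 m. L = 4*pi*R^2*sigma*T^4 = 4*pi*(5.329062e+10)^2 * 5.67e-8 * 18285^4 = 2.261904828e+32 W. L/L_sun = 2.261904828e+32 / 3.828e26 = 590884.2289

590884.2289 L_sun


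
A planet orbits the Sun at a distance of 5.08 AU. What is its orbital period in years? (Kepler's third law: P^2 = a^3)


P = a^(3/2) = 5.08^1.5 = 11.4497

11.4497 years


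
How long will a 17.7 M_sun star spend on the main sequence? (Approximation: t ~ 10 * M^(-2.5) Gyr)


t = 10 * M^(-2.5) = 10 * 17.7^(-2.5) = 0.0076

0.0076 Gyr


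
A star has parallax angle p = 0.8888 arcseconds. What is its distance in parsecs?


d = 1/p = 1/0.8888 = 1.1251

1.1251 pc


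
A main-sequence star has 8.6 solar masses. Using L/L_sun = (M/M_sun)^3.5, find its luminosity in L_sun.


L/L_sun = (M/M_sun)^3.5 = 8.6^3.5 = 1865.2823

1865.2823 L_sun


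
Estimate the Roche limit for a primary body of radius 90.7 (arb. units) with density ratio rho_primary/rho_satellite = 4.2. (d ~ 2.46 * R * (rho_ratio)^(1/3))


d_Roche = 2.46 * 90.7 * 4.2^(1/3) = 359.9914

359.9914


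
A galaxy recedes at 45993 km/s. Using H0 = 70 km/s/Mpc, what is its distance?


d = v / H0 = 45993 / 70 = 657.0429

657.0429 Mpc


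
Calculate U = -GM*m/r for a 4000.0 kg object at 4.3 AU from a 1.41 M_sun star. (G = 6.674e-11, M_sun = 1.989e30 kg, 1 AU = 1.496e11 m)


M = 1.41 * 1.989e30 kg = 2.80449e+30 kg; r = 4.3 AU * 1.496e11 m/AU = 6.4328e+11 m. U = -GM*m/r = -(6.674e-11 * 2.80449e+30 * 4000.0) / 6.4328e+11 = -1.164e+12

-1.164e+12 J


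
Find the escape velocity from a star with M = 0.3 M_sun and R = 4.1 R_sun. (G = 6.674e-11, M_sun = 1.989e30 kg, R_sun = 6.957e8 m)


M = 0.3 * 1.989e30 kg = 5.967e+29 kg; R = 4.1 * 6.957e8 m = 2.85237e+09 m. v_esc = sqrt(2GM/R) = sqrt(2 * 6.674e-11 * 5.967e+29 / 2.85237e+09) = 167102.5925

167102.5925 m/s


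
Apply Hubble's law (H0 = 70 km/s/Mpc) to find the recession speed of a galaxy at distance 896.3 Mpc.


v = H0 * d = 70 * 896.3 = 62741.0

62741.0 km/s


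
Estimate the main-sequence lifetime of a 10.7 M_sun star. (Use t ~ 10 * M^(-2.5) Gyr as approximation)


t = 10 * M^(-2.5) = 10 * 10.7^(-2.5) = 0.0267

0.0267 Gyr


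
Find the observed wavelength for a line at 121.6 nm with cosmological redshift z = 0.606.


lam_obs = lam_emit * (1 + z) = 121.6 * (1 + 0.606) = 195.2896

195.2896 nm


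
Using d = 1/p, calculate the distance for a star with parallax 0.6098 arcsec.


d = 1/p = 1/0.6098 = 1.6399

1.6399 pc


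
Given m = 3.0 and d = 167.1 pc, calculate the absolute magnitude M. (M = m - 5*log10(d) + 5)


M = m - 5*log10(d) + 5 = 3.0 - 5*log10(167.1) + 5 = -3.1149

-3.1149


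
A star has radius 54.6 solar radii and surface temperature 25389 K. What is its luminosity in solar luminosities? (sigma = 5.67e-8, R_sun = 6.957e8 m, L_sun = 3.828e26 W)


R = 54.6 * 6.957e8 m = 3.798522e+10 m. L = 4*pi*R^2*sigma*T^4 = 4*pi*(3.798522e+10)^2 * 5.67e-8 * 25389^4 = 4.271737895e+32 W. L/L_sun = 4.271737895e+32 / 3.828e26 = 1.116e+06

1.116e+06 L_sun


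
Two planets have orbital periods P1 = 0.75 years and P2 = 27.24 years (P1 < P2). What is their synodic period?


1/P_syn = |1/P1 - 1/P2| = |1/0.75 - 1/27.24| => P_syn = 0.7712

0.7712 years


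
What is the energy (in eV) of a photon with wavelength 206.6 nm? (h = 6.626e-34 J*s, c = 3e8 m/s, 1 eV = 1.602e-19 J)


E = hc/lambda = 6.626e-34 * 3e8 / 2.066e-07 = 9.621e-19 J = 6.0059 eV

6.0059 eV


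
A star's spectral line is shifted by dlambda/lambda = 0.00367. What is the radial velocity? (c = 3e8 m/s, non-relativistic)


v = (dlambda/lambda) * c = 0.00367 * 3e8 = 1.101e+06

1.101e+06 m/s


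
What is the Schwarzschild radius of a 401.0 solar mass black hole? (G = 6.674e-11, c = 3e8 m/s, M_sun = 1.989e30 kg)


M = 401.0 * 1.989e30 kg = 7.97589e+32 kg. rs = 2GM/c^2 = 2 * 6.674e-11 * 7.97589e+32 / (3e8)^2 = 1.183e+06

1.183e+06 m


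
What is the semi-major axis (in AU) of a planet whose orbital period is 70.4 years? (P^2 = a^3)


a = P^(2/3) = 70.4^(2/3) = 17.0496

17.0496 AU


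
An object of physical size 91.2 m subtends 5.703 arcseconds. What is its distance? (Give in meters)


D = size / theta_rad, theta_rad = 5.703 * pi/(180*3600) = 2.765e-05, D = 3.299e+06

3.299e+06 m


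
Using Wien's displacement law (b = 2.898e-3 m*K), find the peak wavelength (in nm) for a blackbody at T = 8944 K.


lam_max = b / T = 2.898e-3 / 8944 = 3.240e-07 m = 324.0161 nm

324.0161 nm


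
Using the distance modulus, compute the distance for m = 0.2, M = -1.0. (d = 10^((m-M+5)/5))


d = 10^((m - M + 5)/5) = 10^((0.2 - -1.0 + 5)/5) = 17.378

17.378 pc


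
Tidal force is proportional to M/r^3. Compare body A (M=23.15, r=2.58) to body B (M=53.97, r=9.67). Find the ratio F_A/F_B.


Ratio = (M1/r1^3) / (M2/r2^3) = (23.15/2.58^3) / (53.97/9.67^3) = 22.5849

22.5849


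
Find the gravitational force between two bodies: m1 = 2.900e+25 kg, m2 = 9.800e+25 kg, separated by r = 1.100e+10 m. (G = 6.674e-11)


F = G*m1*m2/r^2 = 6.674e-11 * 2.900e+25 * 9.800e+25 / (1.100e+10)^2 = 6.674e-11 * 2.842e+51 / 1.210e+20 = 1.568e+21

1.568e+21 N


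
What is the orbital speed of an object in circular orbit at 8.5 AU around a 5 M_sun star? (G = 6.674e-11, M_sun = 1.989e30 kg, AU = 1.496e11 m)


v = sqrt(GM/r) = sqrt(6.674e-11 * 9.945e+30 / 1.272e+12) = 22846.5294

22846.5294 m/s


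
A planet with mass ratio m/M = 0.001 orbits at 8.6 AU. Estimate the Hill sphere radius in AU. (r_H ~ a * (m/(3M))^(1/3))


r_H = a * (m/3M)^(1/3) = 8.6 * (0.001/3)^(1/3) = 0.5963

0.5963 AU


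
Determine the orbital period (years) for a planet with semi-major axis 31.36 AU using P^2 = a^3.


P = a^(3/2) = 31.36^1.5 = 175.616

175.616 years


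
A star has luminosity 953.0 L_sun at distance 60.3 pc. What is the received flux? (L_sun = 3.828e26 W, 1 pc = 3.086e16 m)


F = L / (4*pi*d^2) = 3.648e+29 / (4*pi*(1.861e+18)^2) = 8.384e-09

8.384e-09 W/m^2


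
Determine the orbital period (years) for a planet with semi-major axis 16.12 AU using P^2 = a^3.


P = a^(3/2) = 16.12^1.5 = 64.7213

64.7213 years


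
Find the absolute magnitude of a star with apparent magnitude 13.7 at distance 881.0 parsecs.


M = m - 5*log10(d) + 5 = 13.7 - 5*log10(881.0) + 5 = 3.9751

3.9751


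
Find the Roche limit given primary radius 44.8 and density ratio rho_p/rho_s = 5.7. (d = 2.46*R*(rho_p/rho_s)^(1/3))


d_Roche = 2.46 * 44.8 * 5.7^(1/3) = 196.8663

196.8663


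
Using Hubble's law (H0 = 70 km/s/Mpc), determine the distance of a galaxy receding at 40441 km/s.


d = v / H0 = 40441 / 70 = 577.7286

577.7286 Mpc


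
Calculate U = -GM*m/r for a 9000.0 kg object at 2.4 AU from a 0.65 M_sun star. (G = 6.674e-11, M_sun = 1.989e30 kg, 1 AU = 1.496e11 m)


M = 0.65 * 1.989e30 kg = 1.29285e+30 kg; r = 2.4 AU * 1.496e11 m/AU = 3.5904e+11 m. U = -GM*m/r = -(6.674e-11 * 1.29285e+30 * 9000.0) / 3.5904e+11 = -2.163e+12

-2.163e+12 J


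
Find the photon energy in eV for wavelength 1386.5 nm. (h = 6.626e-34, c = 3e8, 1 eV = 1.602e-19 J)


E = hc/lambda = 6.626e-34 * 3e8 / 1.386e-06 = 1.434e-19 J = 0.8949 eV

0.8949 eV
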